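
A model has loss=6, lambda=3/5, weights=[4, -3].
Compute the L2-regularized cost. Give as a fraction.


L2 sq norm = sum(w^2) = 25. J = 6 + 3/5 * 25 = 21.

21


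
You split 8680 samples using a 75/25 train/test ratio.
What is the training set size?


Test set = 8680 * 25% = 2170. Training set = 8680 - 2170 = 6510.

6510


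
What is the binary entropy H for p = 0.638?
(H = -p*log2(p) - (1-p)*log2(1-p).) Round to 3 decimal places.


H = -0.638*log2(0.638) - 0.362*log2(0.362) = 0.944.

0.944


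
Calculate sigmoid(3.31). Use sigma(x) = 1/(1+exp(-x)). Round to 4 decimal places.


sigma(3.31) = 1/(1+e^(-3.31)) = 1/(1+0.036516) = 1/1.036516 = 0.9648.

0.9648


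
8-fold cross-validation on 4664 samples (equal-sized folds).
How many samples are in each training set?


Each validation fold has 4664/8 = 583 samples. Training set = 4664 - 583 = 4081.

4081


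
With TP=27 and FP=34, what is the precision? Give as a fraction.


Precision = TP / (TP + FP) = 27 / 61 = 27/61.

27/61


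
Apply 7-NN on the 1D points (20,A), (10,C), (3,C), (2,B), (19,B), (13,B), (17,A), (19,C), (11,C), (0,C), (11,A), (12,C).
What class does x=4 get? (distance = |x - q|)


Distances: |20-4|=16, |10-4|=6, |3-4|=1, |2-4|=2, |19-4|=15, |13-4|=9, |17-4|=13, |19-4|=15, |11-4|=7, |0-4|=4, |11-4|=7, |12-4|=8. 7 nearest: (3,C), (2,B), (0,C), (10,C), (11,A), (11,C), (12,C). Counts: {'C': 5, 'B': 1, 'A': 1}. Majority class: C.

C


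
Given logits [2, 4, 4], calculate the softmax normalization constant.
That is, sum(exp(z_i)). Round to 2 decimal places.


Denom = e^2=7.3891 + e^4=54.5982 + e^4=54.5982. Sum = 116.5855, which rounds to 116.59.

116.59


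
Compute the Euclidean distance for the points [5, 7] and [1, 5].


d = sqrt(sum of squared differences). (5-1)^2=16, (7-5)^2=4. Sum = 20.

sqrt(20)


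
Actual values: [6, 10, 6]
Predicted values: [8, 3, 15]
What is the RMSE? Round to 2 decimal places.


MSE = 44.6667. RMSE = sqrt(44.6667) = 6.68.

6.68


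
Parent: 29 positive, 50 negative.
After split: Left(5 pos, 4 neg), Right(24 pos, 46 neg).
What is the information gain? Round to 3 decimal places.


H(parent) = 0.9484. H(left) = 0.9911, H(right) = 0.9275. Weighted = (9/79)*0.9911 + (70/79)*0.9275 = 0.9347. IG = 0.9484 - 0.9347 = 0.0137, which rounds to 0.014.

0.014


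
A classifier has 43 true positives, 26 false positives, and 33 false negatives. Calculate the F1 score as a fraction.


Precision = 43/69 = 43/69. Recall = 43/76 = 43/76. F1 = 2*P*R/(P+R) = 86/145.

86/145


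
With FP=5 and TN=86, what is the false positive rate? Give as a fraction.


FPR = FP / (FP + TN) = 5 / 91 = 5/91.

5/91


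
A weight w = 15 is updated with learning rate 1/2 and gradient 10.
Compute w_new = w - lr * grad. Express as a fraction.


w_new = 15 - 1/2 * 10 = 15 - 5 = 10.

10


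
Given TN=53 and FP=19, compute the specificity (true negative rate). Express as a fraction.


Specificity = TN / (TN + FP) = 53 / 72 = 53/72.

53/72


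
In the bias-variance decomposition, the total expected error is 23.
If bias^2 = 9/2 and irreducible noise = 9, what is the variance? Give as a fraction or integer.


Total error = bias^2 + variance + irreducible noise. So variance = 23 - 9/2 - 9 = 19/2.

19/2


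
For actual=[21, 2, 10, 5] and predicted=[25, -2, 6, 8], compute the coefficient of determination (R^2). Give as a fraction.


Mean(y) = 19/2. SS_res = 57. SS_tot = 209. R^2 = 1 - 57/(209) = 8/11.

8/11


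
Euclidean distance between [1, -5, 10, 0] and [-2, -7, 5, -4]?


d = sqrt(sum of squared differences). (1--2)^2=9, (-5--7)^2=4, (10-5)^2=25, (0--4)^2=16. Sum = 54.

sqrt(54)


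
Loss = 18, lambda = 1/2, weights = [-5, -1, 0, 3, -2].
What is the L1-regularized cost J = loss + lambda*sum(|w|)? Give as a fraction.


L1 norm = sum(|w|) = 11. J = 18 + 1/2 * 11 = 47/2.

47/2


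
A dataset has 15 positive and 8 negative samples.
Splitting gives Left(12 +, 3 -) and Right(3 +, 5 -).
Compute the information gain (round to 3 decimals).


H(parent) = 0.9321. H(left) = 0.7219, H(right) = 0.9544. Weighted = (15/23)*0.7219 + (8/23)*0.9544 = 0.8028. IG = 0.9321 - 0.8028 = 0.1293, which rounds to 0.129.

0.129


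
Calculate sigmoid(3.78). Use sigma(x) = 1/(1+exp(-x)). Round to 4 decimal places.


sigma(3.78) = 1/(1+e^(-3.78)) = 1/(1+0.022823) = 1/1.022823 = 0.9777.

0.9777


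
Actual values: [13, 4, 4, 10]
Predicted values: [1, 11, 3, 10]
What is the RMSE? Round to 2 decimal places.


MSE = 48.5000. RMSE = sqrt(48.5000) = 6.96.

6.96


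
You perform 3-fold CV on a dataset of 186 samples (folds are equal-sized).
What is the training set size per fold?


Each validation fold has 186/3 = 62 samples. Training set = 186 - 62 = 124.

124


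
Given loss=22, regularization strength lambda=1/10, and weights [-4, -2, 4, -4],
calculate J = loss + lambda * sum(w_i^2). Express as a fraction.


L2 sq norm = sum(w^2) = 52. J = 22 + 1/10 * 52 = 136/5.

136/5


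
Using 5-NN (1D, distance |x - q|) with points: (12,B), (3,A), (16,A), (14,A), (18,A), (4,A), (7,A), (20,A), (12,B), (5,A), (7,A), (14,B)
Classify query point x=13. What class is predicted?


Distances: |12-13|=1, |3-13|=10, |16-13|=3, |14-13|=1, |18-13|=5, |4-13|=9, |7-13|=6, |20-13|=7, |12-13|=1, |5-13|=8, |7-13|=6, |14-13|=1. 5 nearest: (14,A), (12,B), (12,B), (14,B), (16,A). Counts: {'A': 2, 'B': 3}. Majority class: B.

B


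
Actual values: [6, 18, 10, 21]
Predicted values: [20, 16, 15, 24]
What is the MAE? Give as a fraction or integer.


MAE = (1/4) * (|6-20|=14 + |18-16|=2 + |10-15|=5 + |21-24|=3). Sum = 24. MAE = 6.

6


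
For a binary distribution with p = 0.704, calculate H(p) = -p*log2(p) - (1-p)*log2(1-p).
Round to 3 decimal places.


H = -0.704*log2(0.704) - 0.296*log2(0.296) = 0.876.

0.876


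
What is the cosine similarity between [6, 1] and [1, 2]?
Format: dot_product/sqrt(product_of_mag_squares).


dot = 8. |a|^2 = 37, |b|^2 = 5. cos = 8/sqrt(185).

8/sqrt(185)


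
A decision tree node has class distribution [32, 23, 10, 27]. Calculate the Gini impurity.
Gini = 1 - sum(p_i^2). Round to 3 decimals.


Total = 92. Proportions: 32/92, 23/92, 10/92, 27/92. sum(p_i^2) = 0.2814. Gini = 1 - 0.2814 = 0.7186, which rounds to 0.719.

0.719


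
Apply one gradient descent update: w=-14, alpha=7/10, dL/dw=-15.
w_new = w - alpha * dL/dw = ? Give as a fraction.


w_new = -14 - 7/10 * -15 = -14 - -21/2 = -7/2.

-7/2


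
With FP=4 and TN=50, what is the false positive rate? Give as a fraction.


FPR = FP / (FP + TN) = 4 / 54 = 2/27.

2/27


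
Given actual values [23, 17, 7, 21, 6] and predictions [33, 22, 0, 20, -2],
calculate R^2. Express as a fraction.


Mean(y) = 74/5. SS_res = 239. SS_tot = 1244/5. R^2 = 1 - 239/(1244/5) = 49/1244.

49/1244


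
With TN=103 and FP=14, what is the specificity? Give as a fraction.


Specificity = TN / (TN + FP) = 103 / 117 = 103/117.

103/117


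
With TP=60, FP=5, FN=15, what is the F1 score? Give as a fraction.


Precision = 60/65 = 12/13. Recall = 60/75 = 4/5. F1 = 2*P*R/(P+R) = 6/7.

6/7


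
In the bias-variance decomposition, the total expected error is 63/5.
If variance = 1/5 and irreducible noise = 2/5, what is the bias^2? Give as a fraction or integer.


Total error = bias^2 + variance + irreducible noise. So bias^2 = 63/5 - 1/5 - 2/5 = 12.

12


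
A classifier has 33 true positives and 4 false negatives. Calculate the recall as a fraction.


Recall = TP / (TP + FN) = 33 / 37 = 33/37.

33/37


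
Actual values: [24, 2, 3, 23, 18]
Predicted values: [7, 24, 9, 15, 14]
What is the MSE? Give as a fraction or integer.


MSE = (1/5) * ((24-7)^2=289 + (2-24)^2=484 + (3-9)^2=36 + (23-15)^2=64 + (18-14)^2=16). Sum = 889. MSE = 889/5.

889/5


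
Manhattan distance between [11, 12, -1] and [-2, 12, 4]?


d = sum of absolute differences: |11--2|=13 + |12-12|=0 + |-1-4|=5 = 18.

18


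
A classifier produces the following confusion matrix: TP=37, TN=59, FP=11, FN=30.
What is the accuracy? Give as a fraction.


Accuracy = (TP + TN) / (TP + TN + FP + FN) = (37 + 59) / 137 = 96/137.

96/137


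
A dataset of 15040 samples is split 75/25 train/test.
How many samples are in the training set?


Test set = 15040 * 25% = 3760. Training set = 15040 - 3760 = 11280.

11280


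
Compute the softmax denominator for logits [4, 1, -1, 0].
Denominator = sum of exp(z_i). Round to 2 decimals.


Denom = e^4=54.5982 + e^1=2.7183 + e^-1=0.3679 + e^0=1.0000. Sum = 58.6844, which rounds to 58.68.

58.68


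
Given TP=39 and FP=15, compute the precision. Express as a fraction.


Precision = TP / (TP + FP) = 39 / 54 = 13/18.

13/18


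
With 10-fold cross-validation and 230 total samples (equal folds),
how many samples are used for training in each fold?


Each validation fold has 230/10 = 23 samples. Training set = 230 - 23 = 207.

207


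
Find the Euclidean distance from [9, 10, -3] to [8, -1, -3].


d = sqrt(sum of squared differences). (9-8)^2=1, (10--1)^2=121, (-3--3)^2=0. Sum = 122.

sqrt(122)


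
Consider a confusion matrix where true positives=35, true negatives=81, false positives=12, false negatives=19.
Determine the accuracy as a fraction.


Accuracy = (TP + TN) / (TP + TN + FP + FN) = (35 + 81) / 147 = 116/147.

116/147


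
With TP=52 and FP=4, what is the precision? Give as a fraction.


Precision = TP / (TP + FP) = 52 / 56 = 13/14.

13/14


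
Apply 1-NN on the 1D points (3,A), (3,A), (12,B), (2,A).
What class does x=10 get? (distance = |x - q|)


Distances: |3-10|=7, |3-10|=7, |12-10|=2, |2-10|=8. 1 nearest: (12,B). Counts: {'B': 1}. Majority class: B.

B


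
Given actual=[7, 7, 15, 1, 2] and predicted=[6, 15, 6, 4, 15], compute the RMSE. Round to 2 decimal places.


MSE = 64.8000. RMSE = sqrt(64.8000) = 8.05.

8.05


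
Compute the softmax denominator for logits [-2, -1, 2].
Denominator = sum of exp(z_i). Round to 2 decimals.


Denom = e^-2=0.1353 + e^-1=0.3679 + e^2=7.3891. Sum = 7.8923, which rounds to 7.89.

7.89


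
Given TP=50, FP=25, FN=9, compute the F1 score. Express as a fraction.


Precision = 50/75 = 2/3. Recall = 50/59 = 50/59. F1 = 2*P*R/(P+R) = 50/67.

50/67


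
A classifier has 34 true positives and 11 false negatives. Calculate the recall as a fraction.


Recall = TP / (TP + FN) = 34 / 45 = 34/45.

34/45


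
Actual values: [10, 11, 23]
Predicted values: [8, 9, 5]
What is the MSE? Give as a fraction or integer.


MSE = (1/3) * ((10-8)^2=4 + (11-9)^2=4 + (23-5)^2=324). Sum = 332. MSE = 332/3.

332/3


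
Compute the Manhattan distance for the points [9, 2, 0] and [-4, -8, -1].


d = sum of absolute differences: |9--4|=13 + |2--8|=10 + |0--1|=1 = 24.

24


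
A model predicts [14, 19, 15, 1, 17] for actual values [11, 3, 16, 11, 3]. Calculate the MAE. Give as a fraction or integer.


MAE = (1/5) * (|11-14|=3 + |3-19|=16 + |16-15|=1 + |11-1|=10 + |3-17|=14). Sum = 44. MAE = 44/5.

44/5


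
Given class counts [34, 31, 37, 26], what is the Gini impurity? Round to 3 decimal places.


Total = 128. Proportions: 34/128, 31/128, 37/128, 26/128. sum(p_i^2) = 0.2540. Gini = 1 - 0.2540 = 0.7460, which rounds to 0.746.

0.746


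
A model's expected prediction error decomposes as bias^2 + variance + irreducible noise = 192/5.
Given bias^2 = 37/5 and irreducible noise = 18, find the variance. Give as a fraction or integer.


Total error = bias^2 + variance + irreducible noise. So variance = 192/5 - 37/5 - 18 = 13.

13


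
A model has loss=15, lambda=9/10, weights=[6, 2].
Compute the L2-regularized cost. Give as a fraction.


L2 sq norm = sum(w^2) = 40. J = 15 + 9/10 * 40 = 51.

51


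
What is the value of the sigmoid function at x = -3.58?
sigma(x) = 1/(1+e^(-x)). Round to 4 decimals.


sigma(-3.58) = 1/(1+e^(3.58)) = 1/(1+35.873541) = 1/36.873541 = 0.0271.

0.0271


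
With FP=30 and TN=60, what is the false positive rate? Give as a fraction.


FPR = FP / (FP + TN) = 30 / 90 = 1/3.

1/3


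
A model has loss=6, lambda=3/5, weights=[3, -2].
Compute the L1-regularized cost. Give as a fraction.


L1 norm = sum(|w|) = 5. J = 6 + 3/5 * 5 = 9.

9


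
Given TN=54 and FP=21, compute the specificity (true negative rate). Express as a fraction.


Specificity = TN / (TN + FP) = 54 / 75 = 18/25.

18/25


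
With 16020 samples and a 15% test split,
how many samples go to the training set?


Test set = 16020 * 15% = 2403. Training set = 16020 - 2403 = 13617.

13617


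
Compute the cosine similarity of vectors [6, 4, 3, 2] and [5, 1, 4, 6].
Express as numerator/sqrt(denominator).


dot = 58. |a|^2 = 65, |b|^2 = 78. cos = 58/sqrt(5070).

58/sqrt(5070)


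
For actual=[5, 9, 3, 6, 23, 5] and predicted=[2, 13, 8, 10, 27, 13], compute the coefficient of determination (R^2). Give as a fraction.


Mean(y) = 17/2. SS_res = 146. SS_tot = 543/2. R^2 = 1 - 146/(543/2) = 251/543.

251/543


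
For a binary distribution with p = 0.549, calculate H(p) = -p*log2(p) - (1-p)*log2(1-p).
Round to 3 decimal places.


H = -0.549*log2(0.549) - 0.451*log2(0.451) = 0.993.

0.993


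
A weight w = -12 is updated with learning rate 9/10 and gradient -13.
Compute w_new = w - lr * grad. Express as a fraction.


w_new = -12 - 9/10 * -13 = -12 - -117/10 = -3/10.

-3/10


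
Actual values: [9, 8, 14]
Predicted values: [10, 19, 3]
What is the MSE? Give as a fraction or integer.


MSE = (1/3) * ((9-10)^2=1 + (8-19)^2=121 + (14-3)^2=121). Sum = 243. MSE = 81.

81


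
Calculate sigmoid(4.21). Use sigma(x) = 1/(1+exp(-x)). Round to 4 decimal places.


sigma(4.21) = 1/(1+e^(-4.21)) = 1/(1+0.014846) = 1/1.014846 = 0.9854.

0.9854


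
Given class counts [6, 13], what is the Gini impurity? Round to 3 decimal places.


Total = 19. Proportions: 6/19, 13/19. sum(p_i^2) = 0.5679. Gini = 1 - 0.5679 = 0.4321, which rounds to 0.432.

0.432


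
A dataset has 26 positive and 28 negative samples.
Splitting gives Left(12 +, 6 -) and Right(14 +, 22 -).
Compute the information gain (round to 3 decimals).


H(parent) = 0.9990. H(left) = 0.9183, H(right) = 0.9641. Weighted = (18/54)*0.9183 + (36/54)*0.9641 = 0.9488. IG = 0.9990 - 0.9488 = 0.0502, which rounds to 0.050.

0.050


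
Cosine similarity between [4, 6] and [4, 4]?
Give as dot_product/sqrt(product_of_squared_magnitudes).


dot = 40. |a|^2 = 52, |b|^2 = 32. cos = 40/sqrt(1664).

40/sqrt(1664)


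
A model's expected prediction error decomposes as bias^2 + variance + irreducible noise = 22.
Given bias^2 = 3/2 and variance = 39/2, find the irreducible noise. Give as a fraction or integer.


Total error = bias^2 + variance + irreducible noise. So irreducible noise = 22 - 3/2 - 39/2 = 1.

1


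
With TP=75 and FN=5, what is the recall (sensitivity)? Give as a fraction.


Recall = TP / (TP + FN) = 75 / 80 = 15/16.

15/16


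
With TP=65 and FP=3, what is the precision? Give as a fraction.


Precision = TP / (TP + FP) = 65 / 68 = 65/68.

65/68


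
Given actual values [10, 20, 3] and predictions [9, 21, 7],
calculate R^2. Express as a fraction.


Mean(y) = 11. SS_res = 18. SS_tot = 146. R^2 = 1 - 18/(146) = 64/73.

64/73


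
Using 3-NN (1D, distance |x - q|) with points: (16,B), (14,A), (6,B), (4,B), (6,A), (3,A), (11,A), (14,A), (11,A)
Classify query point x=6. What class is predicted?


Distances: |16-6|=10, |14-6|=8, |6-6|=0, |4-6|=2, |6-6|=0, |3-6|=3, |11-6|=5, |14-6|=8, |11-6|=5. 3 nearest: (6,A), (6,B), (4,B). Counts: {'A': 1, 'B': 2}. Majority class: B.

B


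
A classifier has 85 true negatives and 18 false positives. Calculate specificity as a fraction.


Specificity = TN / (TN + FP) = 85 / 103 = 85/103.

85/103


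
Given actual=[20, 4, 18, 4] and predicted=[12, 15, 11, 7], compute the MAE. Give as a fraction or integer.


MAE = (1/4) * (|20-12|=8 + |4-15|=11 + |18-11|=7 + |4-7|=3). Sum = 29. MAE = 29/4.

29/4


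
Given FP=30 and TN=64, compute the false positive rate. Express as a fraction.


FPR = FP / (FP + TN) = 30 / 94 = 15/47.

15/47


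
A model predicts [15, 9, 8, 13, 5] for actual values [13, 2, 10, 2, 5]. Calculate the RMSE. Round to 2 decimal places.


MSE = 35.6000. RMSE = sqrt(35.6000) = 5.97.

5.97


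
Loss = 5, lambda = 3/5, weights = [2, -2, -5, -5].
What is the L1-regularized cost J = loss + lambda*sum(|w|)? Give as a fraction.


L1 norm = sum(|w|) = 14. J = 5 + 3/5 * 14 = 67/5.

67/5


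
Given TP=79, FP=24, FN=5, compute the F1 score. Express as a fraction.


Precision = 79/103 = 79/103. Recall = 79/84 = 79/84. F1 = 2*P*R/(P+R) = 158/187.

158/187


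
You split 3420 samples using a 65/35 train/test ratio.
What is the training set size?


Test set = 3420 * 35% = 1197. Training set = 3420 - 1197 = 2223.

2223


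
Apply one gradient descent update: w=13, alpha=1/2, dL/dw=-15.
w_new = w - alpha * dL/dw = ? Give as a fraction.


w_new = 13 - 1/2 * -15 = 13 - -15/2 = 41/2.

41/2


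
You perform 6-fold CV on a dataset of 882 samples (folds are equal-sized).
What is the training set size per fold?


Each validation fold has 882/6 = 147 samples. Training set = 882 - 147 = 735.

735


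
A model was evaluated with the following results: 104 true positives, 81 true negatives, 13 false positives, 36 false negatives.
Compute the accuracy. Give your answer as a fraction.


Accuracy = (TP + TN) / (TP + TN + FP + FN) = (104 + 81) / 234 = 185/234.

185/234


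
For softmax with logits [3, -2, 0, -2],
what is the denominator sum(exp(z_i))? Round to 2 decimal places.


Denom = e^3=20.0855 + e^-2=0.1353 + e^0=1.0000 + e^-2=0.1353. Sum = 21.3561, which rounds to 21.36.

21.36


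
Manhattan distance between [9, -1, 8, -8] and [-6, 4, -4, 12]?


d = sum of absolute differences: |9--6|=15 + |-1-4|=5 + |8--4|=12 + |-8-12|=20 = 52.

52


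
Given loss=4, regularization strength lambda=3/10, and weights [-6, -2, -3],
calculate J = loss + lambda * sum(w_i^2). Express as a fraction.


L2 sq norm = sum(w^2) = 49. J = 4 + 3/10 * 49 = 187/10.

187/10


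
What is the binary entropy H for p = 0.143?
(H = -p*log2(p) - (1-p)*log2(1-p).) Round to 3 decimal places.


H = -0.143*log2(0.143) - 0.857*log2(0.857) = 0.592.

0.592


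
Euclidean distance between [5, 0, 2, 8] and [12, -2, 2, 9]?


d = sqrt(sum of squared differences). (5-12)^2=49, (0--2)^2=4, (2-2)^2=0, (8-9)^2=1. Sum = 54.

sqrt(54)


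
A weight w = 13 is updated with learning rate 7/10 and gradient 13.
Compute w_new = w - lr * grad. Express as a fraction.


w_new = 13 - 7/10 * 13 = 13 - 91/10 = 39/10.

39/10


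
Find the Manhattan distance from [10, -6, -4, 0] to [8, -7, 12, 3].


d = sum of absolute differences: |10-8|=2 + |-6--7|=1 + |-4-12|=16 + |0-3|=3 = 22.

22


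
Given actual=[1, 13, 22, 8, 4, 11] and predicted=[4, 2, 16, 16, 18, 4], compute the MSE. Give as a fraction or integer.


MSE = (1/6) * ((1-4)^2=9 + (13-2)^2=121 + (22-16)^2=36 + (8-16)^2=64 + (4-18)^2=196 + (11-4)^2=49). Sum = 475. MSE = 475/6.

475/6


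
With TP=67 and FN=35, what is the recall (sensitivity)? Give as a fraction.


Recall = TP / (TP + FN) = 67 / 102 = 67/102.

67/102


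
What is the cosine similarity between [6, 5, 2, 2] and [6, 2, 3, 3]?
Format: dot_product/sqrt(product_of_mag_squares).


dot = 58. |a|^2 = 69, |b|^2 = 58. cos = 58/sqrt(4002).

58/sqrt(4002)


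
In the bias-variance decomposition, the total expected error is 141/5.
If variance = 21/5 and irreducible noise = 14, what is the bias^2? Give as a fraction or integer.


Total error = bias^2 + variance + irreducible noise. So bias^2 = 141/5 - 21/5 - 14 = 10.

10


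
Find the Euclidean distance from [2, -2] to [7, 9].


d = sqrt(sum of squared differences). (2-7)^2=25, (-2-9)^2=121. Sum = 146.

sqrt(146)


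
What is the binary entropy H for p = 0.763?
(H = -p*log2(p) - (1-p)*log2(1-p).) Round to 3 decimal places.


H = -0.763*log2(0.763) - 0.237*log2(0.237) = 0.790.

0.790


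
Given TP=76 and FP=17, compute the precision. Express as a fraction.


Precision = TP / (TP + FP) = 76 / 93 = 76/93.

76/93


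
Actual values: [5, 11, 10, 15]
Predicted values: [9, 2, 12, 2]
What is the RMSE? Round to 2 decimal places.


MSE = 67.5000. RMSE = sqrt(67.5000) = 8.22.

8.22


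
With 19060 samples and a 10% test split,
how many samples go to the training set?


Test set = 19060 * 10% = 1906. Training set = 19060 - 1906 = 17154.

17154


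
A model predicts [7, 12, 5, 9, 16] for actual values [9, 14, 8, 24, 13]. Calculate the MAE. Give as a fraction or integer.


MAE = (1/5) * (|9-7|=2 + |14-12|=2 + |8-5|=3 + |24-9|=15 + |13-16|=3). Sum = 25. MAE = 5.

5


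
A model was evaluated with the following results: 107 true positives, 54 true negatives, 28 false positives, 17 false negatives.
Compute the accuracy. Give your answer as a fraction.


Accuracy = (TP + TN) / (TP + TN + FP + FN) = (107 + 54) / 206 = 161/206.

161/206


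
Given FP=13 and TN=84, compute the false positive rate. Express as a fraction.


FPR = FP / (FP + TN) = 13 / 97 = 13/97.

13/97


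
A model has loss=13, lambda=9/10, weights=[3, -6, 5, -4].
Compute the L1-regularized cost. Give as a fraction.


L1 norm = sum(|w|) = 18. J = 13 + 9/10 * 18 = 146/5.

146/5


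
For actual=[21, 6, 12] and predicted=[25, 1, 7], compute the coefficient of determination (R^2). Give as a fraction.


Mean(y) = 13. SS_res = 66. SS_tot = 114. R^2 = 1 - 66/(114) = 8/19.

8/19


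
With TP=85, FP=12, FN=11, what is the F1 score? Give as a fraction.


Precision = 85/97 = 85/97. Recall = 85/96 = 85/96. F1 = 2*P*R/(P+R) = 170/193.

170/193


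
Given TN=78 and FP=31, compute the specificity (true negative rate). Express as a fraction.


Specificity = TN / (TN + FP) = 78 / 109 = 78/109.

78/109


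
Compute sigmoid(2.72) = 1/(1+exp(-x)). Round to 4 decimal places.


sigma(2.72) = 1/(1+e^(-2.72)) = 1/(1+0.065875) = 1/1.065875 = 0.9382.

0.9382


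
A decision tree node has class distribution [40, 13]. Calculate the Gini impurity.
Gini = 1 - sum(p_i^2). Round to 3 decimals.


Total = 53. Proportions: 40/53, 13/53. sum(p_i^2) = 0.6298. Gini = 1 - 0.6298 = 0.3702, which rounds to 0.370.

0.370


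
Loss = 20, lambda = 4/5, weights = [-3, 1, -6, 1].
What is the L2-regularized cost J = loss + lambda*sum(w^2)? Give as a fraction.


L2 sq norm = sum(w^2) = 47. J = 20 + 4/5 * 47 = 288/5.

288/5


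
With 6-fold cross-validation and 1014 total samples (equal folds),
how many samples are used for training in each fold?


Each validation fold has 1014/6 = 169 samples. Training set = 1014 - 169 = 845.

845


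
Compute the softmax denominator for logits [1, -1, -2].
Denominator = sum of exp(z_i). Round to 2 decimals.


Denom = e^1=2.7183 + e^-1=0.3679 + e^-2=0.1353. Sum = 3.2215, which rounds to 3.22.

3.22


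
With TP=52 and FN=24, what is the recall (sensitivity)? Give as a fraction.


Recall = TP / (TP + FN) = 52 / 76 = 13/19.

13/19


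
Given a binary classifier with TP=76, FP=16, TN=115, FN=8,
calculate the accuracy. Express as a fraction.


Accuracy = (TP + TN) / (TP + TN + FP + FN) = (76 + 115) / 215 = 191/215.

191/215


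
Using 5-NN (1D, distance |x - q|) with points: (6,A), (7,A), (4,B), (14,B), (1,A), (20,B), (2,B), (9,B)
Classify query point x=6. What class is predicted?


Distances: |6-6|=0, |7-6|=1, |4-6|=2, |14-6|=8, |1-6|=5, |20-6|=14, |2-6|=4, |9-6|=3. 5 nearest: (6,A), (7,A), (4,B), (9,B), (2,B). Counts: {'A': 2, 'B': 3}. Majority class: B.

B


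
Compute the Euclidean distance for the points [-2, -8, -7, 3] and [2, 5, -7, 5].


d = sqrt(sum of squared differences). (-2-2)^2=16, (-8-5)^2=169, (-7--7)^2=0, (3-5)^2=4. Sum = 189.

sqrt(189)


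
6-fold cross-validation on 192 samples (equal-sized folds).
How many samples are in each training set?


Each validation fold has 192/6 = 32 samples. Training set = 192 - 32 = 160.

160


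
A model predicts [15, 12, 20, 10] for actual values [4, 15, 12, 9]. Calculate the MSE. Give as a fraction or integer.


MSE = (1/4) * ((4-15)^2=121 + (15-12)^2=9 + (12-20)^2=64 + (9-10)^2=1). Sum = 195. MSE = 195/4.

195/4


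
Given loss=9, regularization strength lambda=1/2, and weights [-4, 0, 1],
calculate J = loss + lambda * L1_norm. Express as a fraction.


L1 norm = sum(|w|) = 5. J = 9 + 1/2 * 5 = 23/2.

23/2


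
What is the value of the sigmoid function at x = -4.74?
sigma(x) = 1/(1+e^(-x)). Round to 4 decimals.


sigma(-4.74) = 1/(1+e^(4.74)) = 1/(1+114.434202) = 1/115.434202 = 0.0087.

0.0087


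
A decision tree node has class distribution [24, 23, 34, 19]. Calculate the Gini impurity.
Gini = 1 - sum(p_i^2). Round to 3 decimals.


Total = 100. Proportions: 24/100, 23/100, 34/100, 19/100. sum(p_i^2) = 0.2622. Gini = 1 - 0.2622 = 0.7378, which rounds to 0.738.

0.738


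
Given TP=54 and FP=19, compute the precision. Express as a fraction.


Precision = TP / (TP + FP) = 54 / 73 = 54/73.

54/73


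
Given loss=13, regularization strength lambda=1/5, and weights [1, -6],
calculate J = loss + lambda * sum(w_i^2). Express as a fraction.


L2 sq norm = sum(w^2) = 37. J = 13 + 1/5 * 37 = 102/5.

102/5


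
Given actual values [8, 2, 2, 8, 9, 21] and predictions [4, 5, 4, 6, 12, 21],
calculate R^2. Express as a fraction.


Mean(y) = 25/3. SS_res = 42. SS_tot = 724/3. R^2 = 1 - 42/(724/3) = 299/362.

299/362


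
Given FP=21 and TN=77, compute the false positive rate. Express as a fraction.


FPR = FP / (FP + TN) = 21 / 98 = 3/14.

3/14


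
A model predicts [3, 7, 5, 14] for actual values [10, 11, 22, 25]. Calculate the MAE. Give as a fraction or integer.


MAE = (1/4) * (|10-3|=7 + |11-7|=4 + |22-5|=17 + |25-14|=11). Sum = 39. MAE = 39/4.

39/4


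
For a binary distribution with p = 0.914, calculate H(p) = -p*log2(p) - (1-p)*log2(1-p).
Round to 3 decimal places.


H = -0.914*log2(0.914) - 0.086*log2(0.086) = 0.423.

0.423


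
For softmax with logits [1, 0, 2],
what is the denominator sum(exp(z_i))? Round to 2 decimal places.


Denom = e^1=2.7183 + e^0=1.0000 + e^2=7.3891. Sum = 11.1074, which rounds to 11.11.

11.11


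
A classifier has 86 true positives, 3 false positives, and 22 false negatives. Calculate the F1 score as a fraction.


Precision = 86/89 = 86/89. Recall = 86/108 = 43/54. F1 = 2*P*R/(P+R) = 172/197.

172/197


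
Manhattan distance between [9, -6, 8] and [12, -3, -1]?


d = sum of absolute differences: |9-12|=3 + |-6--3|=3 + |8--1|=9 = 15.

15


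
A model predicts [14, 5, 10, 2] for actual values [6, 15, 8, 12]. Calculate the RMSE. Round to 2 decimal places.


MSE = 67.0000. RMSE = sqrt(67.0000) = 8.19.

8.19


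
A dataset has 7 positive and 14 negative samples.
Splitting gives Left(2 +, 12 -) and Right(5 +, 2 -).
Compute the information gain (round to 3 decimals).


H(parent) = 0.9183. H(left) = 0.5917, H(right) = 0.8631. Weighted = (14/21)*0.5917 + (7/21)*0.8631 = 0.6822. IG = 0.9183 - 0.6822 = 0.2361, which rounds to 0.236.

0.236


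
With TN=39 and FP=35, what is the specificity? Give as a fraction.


Specificity = TN / (TN + FP) = 39 / 74 = 39/74.

39/74


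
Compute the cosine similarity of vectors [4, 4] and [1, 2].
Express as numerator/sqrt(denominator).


dot = 12. |a|^2 = 32, |b|^2 = 5. cos = 12/sqrt(160).

12/sqrt(160)


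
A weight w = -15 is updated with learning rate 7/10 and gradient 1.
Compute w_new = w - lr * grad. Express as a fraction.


w_new = -15 - 7/10 * 1 = -15 - 7/10 = -157/10.

-157/10


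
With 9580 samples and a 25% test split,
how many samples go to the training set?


Test set = 9580 * 25% = 2395. Training set = 9580 - 2395 = 7185.

7185


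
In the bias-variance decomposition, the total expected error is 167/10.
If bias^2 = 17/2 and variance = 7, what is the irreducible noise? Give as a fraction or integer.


Total error = bias^2 + variance + irreducible noise. So irreducible noise = 167/10 - 17/2 - 7 = 6/5.

6/5


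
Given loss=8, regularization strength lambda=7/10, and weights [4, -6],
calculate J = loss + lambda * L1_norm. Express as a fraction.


L1 norm = sum(|w|) = 10. J = 8 + 7/10 * 10 = 15.

15


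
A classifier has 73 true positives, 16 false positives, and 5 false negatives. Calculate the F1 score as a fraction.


Precision = 73/89 = 73/89. Recall = 73/78 = 73/78. F1 = 2*P*R/(P+R) = 146/167.

146/167


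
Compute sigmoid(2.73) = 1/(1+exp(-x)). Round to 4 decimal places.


sigma(2.73) = 1/(1+e^(-2.73)) = 1/(1+0.065219) = 1/1.065219 = 0.9388.

0.9388


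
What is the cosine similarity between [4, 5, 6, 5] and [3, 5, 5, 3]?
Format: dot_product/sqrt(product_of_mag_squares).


dot = 82. |a|^2 = 102, |b|^2 = 68. cos = 82/sqrt(6936).

82/sqrt(6936)


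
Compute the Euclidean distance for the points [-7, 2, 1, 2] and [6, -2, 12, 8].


d = sqrt(sum of squared differences). (-7-6)^2=169, (2--2)^2=16, (1-12)^2=121, (2-8)^2=36. Sum = 342.

sqrt(342)


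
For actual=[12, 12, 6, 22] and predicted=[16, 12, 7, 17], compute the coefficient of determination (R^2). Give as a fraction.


Mean(y) = 13. SS_res = 42. SS_tot = 132. R^2 = 1 - 42/(132) = 15/22.

15/22


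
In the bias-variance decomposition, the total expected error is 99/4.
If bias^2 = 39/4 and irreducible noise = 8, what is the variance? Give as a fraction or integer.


Total error = bias^2 + variance + irreducible noise. So variance = 99/4 - 39/4 - 8 = 7.

7


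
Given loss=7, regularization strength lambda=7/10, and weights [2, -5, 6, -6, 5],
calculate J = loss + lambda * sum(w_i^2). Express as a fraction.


L2 sq norm = sum(w^2) = 126. J = 7 + 7/10 * 126 = 476/5.

476/5


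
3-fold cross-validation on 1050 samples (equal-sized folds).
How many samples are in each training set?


Each validation fold has 1050/3 = 350 samples. Training set = 1050 - 350 = 700.

700


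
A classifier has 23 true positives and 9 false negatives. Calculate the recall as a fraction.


Recall = TP / (TP + FN) = 23 / 32 = 23/32.

23/32


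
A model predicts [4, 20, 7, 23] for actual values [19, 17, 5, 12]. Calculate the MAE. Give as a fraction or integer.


MAE = (1/4) * (|19-4|=15 + |17-20|=3 + |5-7|=2 + |12-23|=11). Sum = 31. MAE = 31/4.

31/4


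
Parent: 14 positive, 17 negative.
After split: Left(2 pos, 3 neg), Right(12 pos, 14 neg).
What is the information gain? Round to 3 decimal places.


H(parent) = 0.9932. H(left) = 0.9710, H(right) = 0.9957. Weighted = (5/31)*0.9710 + (26/31)*0.9957 = 0.9917. IG = 0.9932 - 0.9917 = 0.0015, which rounds to 0.002.

0.002


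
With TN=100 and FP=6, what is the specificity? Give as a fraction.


Specificity = TN / (TN + FP) = 100 / 106 = 50/53.

50/53


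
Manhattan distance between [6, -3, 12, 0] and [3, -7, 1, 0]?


d = sum of absolute differences: |6-3|=3 + |-3--7|=4 + |12-1|=11 + |0-0|=0 = 18.

18


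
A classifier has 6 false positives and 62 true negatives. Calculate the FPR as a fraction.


FPR = FP / (FP + TN) = 6 / 68 = 3/34.

3/34


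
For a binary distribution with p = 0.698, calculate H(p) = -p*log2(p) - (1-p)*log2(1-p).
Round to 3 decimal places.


H = -0.698*log2(0.698) - 0.302*log2(0.302) = 0.884.

0.884


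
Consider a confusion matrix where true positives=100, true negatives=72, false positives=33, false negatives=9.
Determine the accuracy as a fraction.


Accuracy = (TP + TN) / (TP + TN + FP + FN) = (100 + 72) / 214 = 86/107.

86/107


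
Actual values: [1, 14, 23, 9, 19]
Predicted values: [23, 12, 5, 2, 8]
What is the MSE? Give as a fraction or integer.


MSE = (1/5) * ((1-23)^2=484 + (14-12)^2=4 + (23-5)^2=324 + (9-2)^2=49 + (19-8)^2=121). Sum = 982. MSE = 982/5.

982/5


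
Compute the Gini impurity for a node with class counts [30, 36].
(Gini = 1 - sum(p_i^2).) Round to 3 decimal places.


Total = 66. Proportions: 30/66, 36/66. sum(p_i^2) = 0.5041. Gini = 1 - 0.5041 = 0.4959, which rounds to 0.496.

0.496


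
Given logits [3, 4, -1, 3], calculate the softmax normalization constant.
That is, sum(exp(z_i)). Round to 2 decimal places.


Denom = e^3=20.0855 + e^4=54.5982 + e^-1=0.3679 + e^3=20.0855. Sum = 95.1371, which rounds to 95.14.

95.14


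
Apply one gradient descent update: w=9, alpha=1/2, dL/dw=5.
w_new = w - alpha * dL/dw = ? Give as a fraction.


w_new = 9 - 1/2 * 5 = 9 - 5/2 = 13/2.

13/2


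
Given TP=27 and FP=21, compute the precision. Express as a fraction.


Precision = TP / (TP + FP) = 27 / 48 = 9/16.

9/16


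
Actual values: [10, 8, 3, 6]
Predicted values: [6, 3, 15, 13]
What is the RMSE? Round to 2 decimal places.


MSE = 58.5000. RMSE = sqrt(58.5000) = 7.65.

7.65


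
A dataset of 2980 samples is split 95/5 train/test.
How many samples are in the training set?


Test set = 2980 * 5% = 149. Training set = 2980 - 149 = 2831.

2831


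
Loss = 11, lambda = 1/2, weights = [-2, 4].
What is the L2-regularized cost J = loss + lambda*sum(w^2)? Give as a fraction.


L2 sq norm = sum(w^2) = 20. J = 11 + 1/2 * 20 = 21.

21


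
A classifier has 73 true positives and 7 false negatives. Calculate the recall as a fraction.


Recall = TP / (TP + FN) = 73 / 80 = 73/80.

73/80


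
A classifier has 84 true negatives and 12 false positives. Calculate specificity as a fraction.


Specificity = TN / (TN + FP) = 84 / 96 = 7/8.

7/8


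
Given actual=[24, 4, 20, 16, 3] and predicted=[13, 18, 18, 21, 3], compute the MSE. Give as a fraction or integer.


MSE = (1/5) * ((24-13)^2=121 + (4-18)^2=196 + (20-18)^2=4 + (16-21)^2=25 + (3-3)^2=0). Sum = 346. MSE = 346/5.

346/5


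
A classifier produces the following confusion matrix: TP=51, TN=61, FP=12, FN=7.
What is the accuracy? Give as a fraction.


Accuracy = (TP + TN) / (TP + TN + FP + FN) = (51 + 61) / 131 = 112/131.

112/131


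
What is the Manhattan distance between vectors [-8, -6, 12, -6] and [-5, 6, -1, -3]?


d = sum of absolute differences: |-8--5|=3 + |-6-6|=12 + |12--1|=13 + |-6--3|=3 = 31.

31


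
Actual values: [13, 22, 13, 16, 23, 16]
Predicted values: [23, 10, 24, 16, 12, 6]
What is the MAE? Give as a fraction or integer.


MAE = (1/6) * (|13-23|=10 + |22-10|=12 + |13-24|=11 + |16-16|=0 + |23-12|=11 + |16-6|=10). Sum = 54. MAE = 9.

9


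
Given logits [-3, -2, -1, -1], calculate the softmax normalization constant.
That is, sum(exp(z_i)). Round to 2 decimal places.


Denom = e^-3=0.0498 + e^-2=0.1353 + e^-1=0.3679 + e^-1=0.3679. Sum = 0.9209, which rounds to 0.92.

0.92


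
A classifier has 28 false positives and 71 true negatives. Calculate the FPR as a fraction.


FPR = FP / (FP + TN) = 28 / 99 = 28/99.

28/99


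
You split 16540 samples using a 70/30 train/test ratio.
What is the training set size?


Test set = 16540 * 30% = 4962. Training set = 16540 - 4962 = 11578.

11578


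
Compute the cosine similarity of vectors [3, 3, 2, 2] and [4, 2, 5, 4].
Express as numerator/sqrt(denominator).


dot = 36. |a|^2 = 26, |b|^2 = 61. cos = 36/sqrt(1586).

36/sqrt(1586)


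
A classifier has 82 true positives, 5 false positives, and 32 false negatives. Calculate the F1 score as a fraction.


Precision = 82/87 = 82/87. Recall = 82/114 = 41/57. F1 = 2*P*R/(P+R) = 164/201.

164/201


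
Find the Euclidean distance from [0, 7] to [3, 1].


d = sqrt(sum of squared differences). (0-3)^2=9, (7-1)^2=36. Sum = 45.

sqrt(45)


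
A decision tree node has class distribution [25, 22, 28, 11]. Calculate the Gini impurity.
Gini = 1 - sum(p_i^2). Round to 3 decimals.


Total = 86. Proportions: 25/86, 22/86, 28/86, 11/86. sum(p_i^2) = 0.2723. Gini = 1 - 0.2723 = 0.7277, which rounds to 0.728.

0.728


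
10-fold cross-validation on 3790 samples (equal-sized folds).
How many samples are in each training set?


Each validation fold has 3790/10 = 379 samples. Training set = 3790 - 379 = 3411.

3411


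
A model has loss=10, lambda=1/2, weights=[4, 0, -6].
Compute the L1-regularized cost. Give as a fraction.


L1 norm = sum(|w|) = 10. J = 10 + 1/2 * 10 = 15.

15


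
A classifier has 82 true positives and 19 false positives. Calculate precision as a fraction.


Precision = TP / (TP + FP) = 82 / 101 = 82/101.

82/101


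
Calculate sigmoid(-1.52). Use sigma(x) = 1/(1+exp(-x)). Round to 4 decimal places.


sigma(-1.52) = 1/(1+e^(1.52)) = 1/(1+4.572225) = 1/5.572225 = 0.1795.

0.1795


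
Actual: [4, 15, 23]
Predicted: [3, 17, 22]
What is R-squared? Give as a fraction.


Mean(y) = 14. SS_res = 6. SS_tot = 182. R^2 = 1 - 6/(182) = 88/91.

88/91


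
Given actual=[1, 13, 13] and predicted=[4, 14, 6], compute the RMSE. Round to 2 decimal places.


MSE = 19.6667. RMSE = sqrt(19.6667) = 4.43.

4.43


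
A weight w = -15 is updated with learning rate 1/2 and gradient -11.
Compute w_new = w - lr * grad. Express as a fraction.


w_new = -15 - 1/2 * -11 = -15 - -11/2 = -19/2.

-19/2


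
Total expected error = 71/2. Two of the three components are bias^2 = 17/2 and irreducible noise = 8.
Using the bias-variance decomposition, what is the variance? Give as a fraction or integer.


Total error = bias^2 + variance + irreducible noise. So variance = 71/2 - 17/2 - 8 = 19.

19


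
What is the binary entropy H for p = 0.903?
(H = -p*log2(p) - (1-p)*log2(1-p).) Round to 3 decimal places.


H = -0.903*log2(0.903) - 0.097*log2(0.097) = 0.459.

0.459


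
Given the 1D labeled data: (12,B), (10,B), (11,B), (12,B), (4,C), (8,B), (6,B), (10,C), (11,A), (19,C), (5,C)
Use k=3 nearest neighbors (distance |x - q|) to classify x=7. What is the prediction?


Distances: |12-7|=5, |10-7|=3, |11-7|=4, |12-7|=5, |4-7|=3, |8-7|=1, |6-7|=1, |10-7|=3, |11-7|=4, |19-7|=12, |5-7|=2. 3 nearest: (8,B), (6,B), (5,C). Counts: {'B': 2, 'C': 1}. Majority class: B.

B


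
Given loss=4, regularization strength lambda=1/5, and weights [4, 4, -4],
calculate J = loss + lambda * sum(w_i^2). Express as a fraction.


L2 sq norm = sum(w^2) = 48. J = 4 + 1/5 * 48 = 68/5.

68/5


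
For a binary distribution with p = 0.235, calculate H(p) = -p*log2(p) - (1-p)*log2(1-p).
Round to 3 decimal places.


H = -0.235*log2(0.235) - 0.765*log2(0.765) = 0.787.

0.787


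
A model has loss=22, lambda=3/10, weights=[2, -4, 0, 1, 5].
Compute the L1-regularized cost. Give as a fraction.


L1 norm = sum(|w|) = 12. J = 22 + 3/10 * 12 = 128/5.

128/5


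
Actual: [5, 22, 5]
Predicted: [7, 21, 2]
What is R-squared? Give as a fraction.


Mean(y) = 32/3. SS_res = 14. SS_tot = 578/3. R^2 = 1 - 14/(578/3) = 268/289.

268/289


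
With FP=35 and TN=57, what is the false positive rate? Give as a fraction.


FPR = FP / (FP + TN) = 35 / 92 = 35/92.

35/92


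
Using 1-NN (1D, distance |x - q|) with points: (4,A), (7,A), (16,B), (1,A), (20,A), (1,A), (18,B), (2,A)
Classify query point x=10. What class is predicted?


Distances: |4-10|=6, |7-10|=3, |16-10|=6, |1-10|=9, |20-10|=10, |1-10|=9, |18-10|=8, |2-10|=8. 1 nearest: (7,A). Counts: {'A': 1}. Majority class: A.

A


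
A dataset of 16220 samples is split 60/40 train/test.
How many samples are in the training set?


Test set = 16220 * 40% = 6488. Training set = 16220 - 6488 = 9732.

9732


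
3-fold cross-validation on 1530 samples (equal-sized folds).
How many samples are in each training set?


Each validation fold has 1530/3 = 510 samples. Training set = 1530 - 510 = 1020.

1020


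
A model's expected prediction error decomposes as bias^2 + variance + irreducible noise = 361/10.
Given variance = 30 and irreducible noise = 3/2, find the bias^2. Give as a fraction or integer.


Total error = bias^2 + variance + irreducible noise. So bias^2 = 361/10 - 30 - 3/2 = 23/5.

23/5
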